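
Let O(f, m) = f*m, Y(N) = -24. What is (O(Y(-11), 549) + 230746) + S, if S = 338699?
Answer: 556269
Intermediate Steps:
(O(Y(-11), 549) + 230746) + S = (-24*549 + 230746) + 338699 = (-13176 + 230746) + 338699 = 217570 + 338699 = 556269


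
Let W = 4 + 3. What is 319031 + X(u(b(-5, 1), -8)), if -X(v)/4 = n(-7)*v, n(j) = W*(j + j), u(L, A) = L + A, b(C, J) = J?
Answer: 316287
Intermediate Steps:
W = 7
u(L, A) = A + L
n(j) = 14*j (n(j) = 7*(j + j) = 7*(2*j) = 14*j)
X(v) = 392*v (X(v) = -4*14*(-7)*v = -(-392)*v = 392*v)
319031 + X(u(b(-5, 1), -8)) = 319031 + 392*(-8 + 1) = 319031 + 392*(-7) = 319031 - 2744 = 316287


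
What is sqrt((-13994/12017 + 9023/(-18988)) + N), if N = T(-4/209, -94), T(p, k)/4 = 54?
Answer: sqrt(2790197269568070627)/114089398 ≈ 14.641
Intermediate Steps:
T(p, k) = 216 (T(p, k) = 4*54 = 216)
N = 216
sqrt((-13994/12017 + 9023/(-18988)) + N) = sqrt((-13994/12017 + 9023/(-18988)) + 216) = sqrt((-13994*1/12017 + 9023*(-1/18988)) + 216) = sqrt((-13994/12017 - 9023/18988) + 216) = sqrt(-374147463/228178796 + 216) = sqrt(48912472473/228178796) = sqrt(2790197269568070627)/114089398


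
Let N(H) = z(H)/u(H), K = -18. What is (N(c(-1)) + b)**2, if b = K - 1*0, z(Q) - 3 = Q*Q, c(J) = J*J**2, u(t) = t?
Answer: 484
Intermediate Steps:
c(J) = J**3
z(Q) = 3 + Q**2 (z(Q) = 3 + Q*Q = 3 + Q**2)
N(H) = (3 + H**2)/H
b = -18 (b = -18 - 1*0 = -18 + 0 = -18)
(N(c(-1)) + b)**2 = (((-1)**3 + 3/((-1)**3)) - 18)**2 = ((-1 + 3/(-1)) - 18)**2 = ((-1 + 3*(-1)) - 18)**2 = ((-1 - 3) - 18)**2 = (-4 - 18)**2 = (-22)**2 = 484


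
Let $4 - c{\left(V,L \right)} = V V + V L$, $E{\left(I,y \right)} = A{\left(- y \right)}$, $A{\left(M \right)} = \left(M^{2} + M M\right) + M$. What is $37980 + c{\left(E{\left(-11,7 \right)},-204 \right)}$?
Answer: $48267$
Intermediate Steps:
$A{\left(M \right)} = M + 2 M^{2}$ ($A{\left(M \right)} = \left(M^{2} + M^{2}\right) + M = 2 M^{2} + M = M + 2 M^{2}$)
$E{\left(I,y \right)} = - y \left(1 - 2 y\right)$ ($E{\left(I,y \right)} = - y \left(1 + 2 \left(- y\right)\right) = - y \left(1 - 2 y\right)$)
$c{\left(V,L \right)} = 4 - V^{2} - L V$ ($c{\left(V,L \right)} = 4 - \left(V V + V L\right) = 4 - \left(V^{2} + L V\right) = 4 - V^{2} - L V$)
$37980 + c{\left(E{\left(-11,7 \right)},-204 \right)} = 37980 - \left(-4 + \left(7 \left(-1 + 2 \cdot 7\right)\right)^{2} - 1428 \left(-1 + 2 \cdot 7\right)\right) = 37980 - \left(-4 + \left(7 \left(-1 + 14\right)\right)^{2} - 1428 \left(-1 + 14\right)\right) = 37980 - \left(-4 + \left(7 \cdot 13\right)^{2} - 1428 \cdot 13\right) = 37980 - \left(8277 - 18564\right) = 37980 + \left(4 - 8281 + 18564\right) = 37980 + 10287 = 48267$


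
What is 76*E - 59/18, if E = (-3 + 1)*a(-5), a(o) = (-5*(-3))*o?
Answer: 205141/18 ≈ 11397.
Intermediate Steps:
a(o) = 15*o
E = 150 (E = (-3 + 1)*(15*(-5)) = -2*(-75) = 150)
76*E - 59/18 = 76*150 - 59/18 = 11400 - 59*1/18 = 11400 - 59/18 = 205141/18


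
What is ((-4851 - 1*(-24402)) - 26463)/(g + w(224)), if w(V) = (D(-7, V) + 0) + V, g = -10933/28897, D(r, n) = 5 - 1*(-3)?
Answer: -66578688/2231057 ≈ -29.842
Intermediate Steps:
D(r, n) = 8 (D(r, n) = 5 + 3 = 8)
g = -10933/28897 (g = -10933*1/28897 = -10933/28897 ≈ -0.37834)
w(V) = 8 + V (w(V) = (8 + 0) + V = 8 + V)
((-4851 - 1*(-24402)) - 26463)/(g + w(224)) = ((-4851 - 1*(-24402)) - 26463)/(-10933/28897 + (8 + 224)) = ((-4851 + 24402) - 26463)/(-10933/28897 + 232) = (19551 - 26463)/(6693171/28897) = -6912*28897/6693171 = -66578688/2231057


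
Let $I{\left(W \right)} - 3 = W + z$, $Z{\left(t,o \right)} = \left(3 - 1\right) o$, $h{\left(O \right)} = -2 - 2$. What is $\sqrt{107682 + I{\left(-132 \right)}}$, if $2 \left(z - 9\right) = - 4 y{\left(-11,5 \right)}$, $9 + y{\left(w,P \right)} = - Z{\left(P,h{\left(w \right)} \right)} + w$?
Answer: $3 \sqrt{11954} \approx 328.0$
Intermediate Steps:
$h{\left(O \right)} = -4$ ($h{\left(O \right)} = -2 - 2 = -4$)
$Z{\left(t,o \right)} = 2 o$
$y{\left(w,P \right)} = -1 + w$ ($y{\left(w,P \right)} = -9 + \left(- 2 \left(-4\right) + w\right) = -9 + \left(\left(-1\right) \left(-8\right) + w\right) = -9 + \left(8 + w\right) = -1 + w$)
$z = 33$ ($z = 9 + \frac{\left(-4\right) \left(-1 - 11\right)}{2} = 9 + \frac{\left(-4\right) \left(-12\right)}{2} = 9 + \frac{1}{2} \cdot 48 = 9 + 24 = 33$)
$I{\left(W \right)} = 36 + W$ ($I{\left(W \right)} = 3 + \left(W + 33\right) = 3 + \left(33 + W\right) = 36 + W$)
$\sqrt{107682 + I{\left(-132 \right)}} = \sqrt{107682 + \left(36 - 132\right)} = \sqrt{107682 - 96} = \sqrt{107586} = 3 \sqrt{11954}$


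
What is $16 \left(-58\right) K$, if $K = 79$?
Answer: $-73312$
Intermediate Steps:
$16 \left(-58\right) K = 16 \left(-58\right) 79 = \left(-928\right) 79 = -73312$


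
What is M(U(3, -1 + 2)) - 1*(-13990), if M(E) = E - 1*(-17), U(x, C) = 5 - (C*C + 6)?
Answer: 14005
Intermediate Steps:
U(x, C) = -1 - C**2 (U(x, C) = 5 - (C**2 + 6) = 5 - (6 + C**2) = 5 + (-6 - C**2) = -1 - C**2)
M(E) = 17 + E (M(E) = E + 17 = 17 + E)
M(U(3, -1 + 2)) - 1*(-13990) = (17 + (-1 - (-1 + 2)**2)) - 1*(-13990) = (17 + (-1 - 1*1**2)) + 13990 = (17 + (-1 - 1*1)) + 13990 = (17 + (-1 - 1)) + 13990 = (17 - 2) + 13990 = 15 + 13990 = 14005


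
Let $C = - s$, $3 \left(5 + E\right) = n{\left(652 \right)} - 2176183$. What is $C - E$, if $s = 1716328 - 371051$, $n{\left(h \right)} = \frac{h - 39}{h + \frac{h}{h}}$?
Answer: $- \frac{1214340962}{1959} \approx -6.1988 \cdot 10^{5}$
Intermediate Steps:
$n{\left(h \right)} = \frac{-39 + h}{1 + h}$ ($n{\left(h \right)} = \frac{-39 + h}{h + 1} = \frac{-39 + h}{1 + h}$)
$s = 1345277$ ($s = 1716328 - 371051 = 1345277$)
$E = - \frac{1421056681}{1959}$ ($E = -5 + \frac{\frac{-39 + 652}{1 + 652} - 2176183}{3} = -5 + \frac{\frac{1}{653} \cdot 613 - 2176183}{3} = -5 + \frac{\frac{613}{653} - 2176183}{3} = -5 + \frac{1}{3} \left(- \frac{1421046886}{653}\right) = -5 - \frac{1421046886}{1959} = - \frac{1421056681}{1959} \approx -7.254 \cdot 10^{5}$)
$C = -1345277$ ($C = \left(-1\right) 1345277 = -1345277$)
$C - E = -1345277 - - \frac{1421056681}{1959} = -1345277 + \frac{1421056681}{1959} = - \frac{1214340962}{1959}$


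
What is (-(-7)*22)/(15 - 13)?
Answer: 77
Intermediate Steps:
(-(-7)*22)/(15 - 13) = -7*(-22)/2 = 154*(½) = 77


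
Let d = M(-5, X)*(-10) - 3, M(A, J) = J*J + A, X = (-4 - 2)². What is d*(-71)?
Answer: 916823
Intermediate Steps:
X = 36 (X = (-6)² = 36)
M(A, J) = A + J² (M(A, J) = J² + A = A + J²)
d = -12913 (d = (-5 + 36²)*(-10) - 3 = (-5 + 1296)*(-10) - 3 = 1291*(-10) - 3 = -12910 - 3 = -12913)
d*(-71) = -12913*(-71) = 916823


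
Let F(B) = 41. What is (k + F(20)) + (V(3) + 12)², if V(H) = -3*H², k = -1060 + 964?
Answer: 170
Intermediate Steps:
k = -96
(k + F(20)) + (V(3) + 12)² = (-96 + 41) + (-3*3² + 12)² = -55 + (-3*9 + 12)² = -55 + (-27 + 12)² = -55 + (-15)² = -55 + 225 = 170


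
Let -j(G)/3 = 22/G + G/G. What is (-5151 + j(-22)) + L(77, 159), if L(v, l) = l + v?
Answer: -4915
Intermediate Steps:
j(G) = -3 - 66/G (j(G) = -3*(22/G + G/G) = -3*(22/G + 1) = -3*(1 + 22/G) = -3 - 66/G)
(-5151 + j(-22)) + L(77, 159) = (-5151 + (-3 - 66/(-22))) + (159 + 77) = (-5151 + (-3 - 66*(-1/22))) + 236 = (-5151 + (-3 + 3)) + 236 = (-5151 + 0) + 236 = -5151 + 236 = -4915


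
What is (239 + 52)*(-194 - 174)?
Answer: -107088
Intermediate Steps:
(239 + 52)*(-194 - 174) = 291*(-368) = -107088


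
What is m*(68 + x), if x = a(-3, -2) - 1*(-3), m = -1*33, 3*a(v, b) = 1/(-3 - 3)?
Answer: -14047/6 ≈ -2341.2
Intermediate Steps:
a(v, b) = -1/18 (a(v, b) = 1/(3*(-3 - 3)) = (⅓)/(-6) = (⅓)*(-⅙) = -1/18)
m = -33
x = 53/18 (x = -1/18 - 1*(-3) = -1/18 + 3 = 53/18 ≈ 2.9444)
m*(68 + x) = -33*(68 + 53/18) = -33*1277/18 = -14047/6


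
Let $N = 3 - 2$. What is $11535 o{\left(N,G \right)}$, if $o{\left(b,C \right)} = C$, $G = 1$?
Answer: $11535$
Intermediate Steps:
$N = 1$
$11535 o{\left(N,G \right)} = 11535 \cdot 1 = 11535$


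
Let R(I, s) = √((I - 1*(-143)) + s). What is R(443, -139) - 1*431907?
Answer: -431907 + √447 ≈ -4.3189e+5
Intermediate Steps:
R(I, s) = √(143 + I + s) (R(I, s) = √((I + 143) + s) = √((143 + I) + s) = √(143 + I + s))
R(443, -139) - 1*431907 = √(143 + 443 - 139) - 1*431907 = √447 - 431907 = -431907 + √447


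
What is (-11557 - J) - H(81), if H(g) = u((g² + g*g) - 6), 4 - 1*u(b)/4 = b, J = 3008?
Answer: 37883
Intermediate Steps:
u(b) = 16 - 4*b
H(g) = 40 - 8*g² (H(g) = 16 - 4*((g² + g*g) - 6) = 16 - 4*((g² + g²) - 6) = 16 - 4*(2*g² - 6) = 16 - 4*(-6 + 2*g²) = 16 + (24 - 8*g²) = 40 - 8*g²)
(-11557 - J) - H(81) = (-11557 - 1*3008) - (40 - 8*81²) = (-11557 - 3008) - (40 - 8*6561) = -14565 - (40 - 52488) = -14565 - 1*(-52448) = -14565 + 52448 = 37883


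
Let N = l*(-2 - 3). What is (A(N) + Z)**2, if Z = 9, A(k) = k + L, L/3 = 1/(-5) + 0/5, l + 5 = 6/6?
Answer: 20164/25 ≈ 806.56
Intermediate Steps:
l = -4 (l = -5 + 6/6 = -5 + 6*(1/6) = -5 + 1 = -4)
L = -3/5 (L = 3*(1/(-5) + 0/5) = 3*(1*(-1/5) + 0*(1/5)) = 3*(-1/5 + 0) = 3*(-1/5) = -3/5 ≈ -0.60000)
N = 20 (N = -4*(-2 - 3) = -4*(-5) = 20)
A(k) = -3/5 + k (A(k) = k - 3/5 = -3/5 + k)
(A(N) + Z)**2 = ((-3/5 + 20) + 9)**2 = (97/5 + 9)**2 = (142/5)**2 = 20164/25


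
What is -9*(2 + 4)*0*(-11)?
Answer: 0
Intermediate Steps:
-9*(2 + 4)*0*(-11) = -54*0*(-11) = -9*0*(-11) = 0*(-11) = 0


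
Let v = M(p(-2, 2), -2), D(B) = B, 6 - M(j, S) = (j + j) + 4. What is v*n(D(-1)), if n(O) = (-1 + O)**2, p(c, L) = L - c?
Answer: -24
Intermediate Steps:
M(j, S) = 2 - 2*j (M(j, S) = 6 - ((j + j) + 4) = 6 - (2*j + 4) = 6 - (4 + 2*j) = 6 + (-4 - 2*j) = 2 - 2*j)
v = -6 (v = 2 - 2*(2 - 1*(-2)) = 2 - 2*(2 + 2) = 2 - 2*4 = 2 - 8 = -6)
v*n(D(-1)) = -6*(-1 - 1)**2 = -6*(-2)**2 = -6*4 = -24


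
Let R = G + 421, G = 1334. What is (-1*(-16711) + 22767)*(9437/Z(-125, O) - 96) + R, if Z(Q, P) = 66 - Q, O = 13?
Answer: -350979517/191 ≈ -1.8376e+6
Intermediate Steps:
R = 1755 (R = 1334 + 421 = 1755)
(-1*(-16711) + 22767)*(9437/Z(-125, O) - 96) + R = (-1*(-16711) + 22767)*(9437/(66 - 1*(-125)) - 96) + 1755 = (16711 + 22767)*(9437/(66 + 125) - 96) + 1755 = 39478*(9437/191 - 96) + 1755 = 39478*(-8899/191) + 1755 = -351314722/191 + 1755 = -350979517/191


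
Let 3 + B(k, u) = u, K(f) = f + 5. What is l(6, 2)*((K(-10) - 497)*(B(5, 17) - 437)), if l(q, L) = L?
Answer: 424692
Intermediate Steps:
K(f) = 5 + f
B(k, u) = -3 + u
l(6, 2)*((K(-10) - 497)*(B(5, 17) - 437)) = 2*(((5 - 10) - 497)*((-3 + 17) - 437)) = 2*((-5 - 497)*(14 - 437)) = 2*(-502*(-423)) = 2*212346 = 424692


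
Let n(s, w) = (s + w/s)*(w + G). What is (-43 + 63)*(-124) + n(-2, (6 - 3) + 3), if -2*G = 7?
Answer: -4985/2 ≈ -2492.5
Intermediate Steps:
G = -7/2 (G = -1/2*7 = -7/2 ≈ -3.5000)
n(s, w) = (-7/2 + w)*(s + w/s) (n(s, w) = (s + w/s)*(w - 7/2) = (s + w/s)*(-7/2 + w) = (-7/2 + w)*(s + w/s))
(-43 + 63)*(-124) + n(-2, (6 - 3) + 3) = (-43 + 63)*(-124) + (1/2)*(-7*((6 - 3) + 3) + 2*((6 - 3) + 3)**2 + (-2)**2*(-7 + 2*((6 - 3) + 3)))/(-2) = 20*(-124) + (1/2)*(-1/2)*(-7*(3 + 3) + 2*(3 + 3)**2 + 4*(-7 + 2*(3 + 3))) = -2480 + (1/2)*(-1/2)*(-7*6 + 2*6**2 + 4*(-7 + 2*6)) = -2480 + (1/2)*(-1/2)*(-42 + 2*36 + 4*(-7 + 12)) = -2480 + (1/2)*(-1/2)*(-42 + 72 + 4*5) = -2480 + (1/2)*(-1/2)*(-42 + 72 + 20) = -2480 + (1/2)*(-1/2)*50 = -2480 - 25/2 = -4985/2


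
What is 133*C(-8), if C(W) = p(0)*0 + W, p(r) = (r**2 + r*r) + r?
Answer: -1064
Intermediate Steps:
p(r) = r + 2*r**2 (p(r) = (r**2 + r**2) + r = 2*r**2 + r = r + 2*r**2)
C(W) = W (C(W) = (0*(1 + 2*0))*0 + W = (0*(1 + 0))*0 + W = (0*1)*0 + W = 0*0 + W = 0 + W = W)
133*C(-8) = 133*(-8) = -1064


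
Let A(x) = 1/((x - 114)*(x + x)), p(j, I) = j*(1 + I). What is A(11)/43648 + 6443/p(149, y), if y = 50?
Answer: 37485513025/44211146496 ≈ 0.84787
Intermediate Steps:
A(x) = 1/(2*x*(-114 + x)) (A(x) = 1/((-114 + x)*(2*x)) = 1/(2*x*(-114 + x)))
A(11)/43648 + 6443/p(149, y) = ((½)/(11*(-114 + 11)))/43648 + 6443/((149*(1 + 50))) = ((½)*(1/11)/(-103))*(1/43648) + 6443/((149*51)) = ((½)*(1/11)*(-1/103))*(1/43648) + 6443/7599 = -1/2266*1/43648 + 6443*(1/7599) = -1/98906368 + 379/447 = 37485513025/44211146496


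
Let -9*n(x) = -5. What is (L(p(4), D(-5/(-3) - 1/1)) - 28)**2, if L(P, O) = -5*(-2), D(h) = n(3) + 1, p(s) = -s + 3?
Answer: 324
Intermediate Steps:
p(s) = 3 - s
n(x) = 5/9 (n(x) = -1/9*(-5) = 5/9)
D(h) = 14/9 (D(h) = 5/9 + 1 = 14/9)
L(P, O) = 10
(L(p(4), D(-5/(-3) - 1/1)) - 28)**2 = (10 - 28)**2 = (-18)**2 = 324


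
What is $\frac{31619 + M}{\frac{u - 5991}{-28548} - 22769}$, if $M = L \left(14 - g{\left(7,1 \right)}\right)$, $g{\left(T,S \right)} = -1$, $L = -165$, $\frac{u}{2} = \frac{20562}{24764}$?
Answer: $- \frac{143081389672}{111782533047} \approx -1.28$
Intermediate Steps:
$u = \frac{10281}{6191}$ ($u = 2 \cdot \frac{20562}{24764} = 2 \cdot 20562 \cdot \frac{1}{24764} = 2 \cdot \frac{10281}{12382} = \frac{10281}{6191} \approx 1.6606$)
$M = -2475$ ($M = - 165 \left(14 - -1\right) = - 165 \left(14 + 1\right) = \left(-165\right) 15 = -2475$)
$\frac{31619 + M}{\frac{u - 5991}{-28548} - 22769} = \frac{31619 - 2475}{\frac{\frac{10281}{6191} - 5991}{-28548} - 22769} = \frac{29144}{\left(- \frac{37080000}{6191}\right) \left(- \frac{1}{28548}\right) - 22769} = \frac{29144}{\frac{1030000}{4909463} - 22769} = \frac{29144}{- \frac{111782533047}{4909463}} = 29144 \left(- \frac{4909463}{111782533047}\right) = - \frac{143081389672}{111782533047}$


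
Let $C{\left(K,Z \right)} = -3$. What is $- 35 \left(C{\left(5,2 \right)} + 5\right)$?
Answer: $-70$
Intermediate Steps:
$- 35 \left(C{\left(5,2 \right)} + 5\right) = - 35 \left(-3 + 5\right) = \left(-35\right) 2 = -70$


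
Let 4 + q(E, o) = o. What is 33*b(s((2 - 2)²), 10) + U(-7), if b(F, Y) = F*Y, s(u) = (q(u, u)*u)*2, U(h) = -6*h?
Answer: 42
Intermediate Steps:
q(E, o) = -4 + o
s(u) = 2*u*(-4 + u) (s(u) = ((-4 + u)*u)*2 = (u*(-4 + u))*2 = 2*u*(-4 + u))
33*b(s((2 - 2)²), 10) + U(-7) = 33*((2*(2 - 2)²*(-4 + (2 - 2)²))*10) - 6*(-7) = 33*((2*0²*(-4 + 0²))*10) + 42 = 33*((2*0*(-4 + 0))*10) + 42 = 33*((2*0*(-4))*10) + 42 = 33*(0*10) + 42 = 33*0 + 42 = 0 + 42 = 42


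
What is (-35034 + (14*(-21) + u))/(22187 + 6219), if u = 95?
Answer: -35233/28406 ≈ -1.2403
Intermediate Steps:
(-35034 + (14*(-21) + u))/(22187 + 6219) = (-35034 + (14*(-21) + 95))/(22187 + 6219) = (-35034 + (-294 + 95))/28406 = (-35034 - 199)*(1/28406) = -35233*1/28406 = -35233/28406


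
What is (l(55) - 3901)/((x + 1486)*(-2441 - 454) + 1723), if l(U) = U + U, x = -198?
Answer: 3791/3727037 ≈ 0.0010172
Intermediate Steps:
l(U) = 2*U
(l(55) - 3901)/((x + 1486)*(-2441 - 454) + 1723) = (2*55 - 3901)/((-198 + 1486)*(-2441 - 454) + 1723) = (110 - 3901)/(1288*(-2895) + 1723) = -3791/(-3728760 + 1723) = -3791/(-3727037) = -3791*(-1/3727037) = 3791/3727037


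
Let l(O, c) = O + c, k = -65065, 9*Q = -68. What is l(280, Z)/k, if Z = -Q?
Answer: -2588/585585 ≈ -0.0044195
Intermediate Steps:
Q = -68/9 (Q = (⅑)*(-68) = -68/9 ≈ -7.5556)
Z = 68/9 (Z = -1*(-68/9) = 68/9 ≈ 7.5556)
l(280, Z)/k = (280 + 68/9)/(-65065) = (2588/9)*(-1/65065) = -2588/585585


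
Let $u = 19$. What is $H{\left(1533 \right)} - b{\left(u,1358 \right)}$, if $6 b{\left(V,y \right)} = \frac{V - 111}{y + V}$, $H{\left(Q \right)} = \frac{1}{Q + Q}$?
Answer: $\frac{48389}{4221882} \approx 0.011461$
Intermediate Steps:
$H{\left(Q \right)} = \frac{1}{2 Q}$
$b{\left(V,y \right)} = \frac{-111 + V}{6 \left(V + y\right)}$ ($b{\left(V,y \right)} = \frac{\left(V - 111\right) \frac{1}{y + V}}{6} = \frac{\left(-111 + V\right) \frac{1}{V + y}}{6} = \frac{\frac{1}{V + y} \left(-111 + V\right)}{6} = \frac{-111 + V}{6 \left(V + y\right)}$)
$H{\left(1533 \right)} - b{\left(u,1358 \right)} = \frac{1}{2 \cdot 1533} - \frac{-111 + 19}{6 \left(19 + 1358\right)} = \frac{1}{2} \cdot \frac{1}{1533} - \frac{1}{6} \cdot \frac{1}{1377} \left(-92\right) = \frac{1}{3066} - \frac{1}{6} \cdot \frac{1}{1377} \left(-92\right) = \frac{1}{3066} - - \frac{46}{4131} = \frac{1}{3066} + \frac{46}{4131} = \frac{48389}{4221882}$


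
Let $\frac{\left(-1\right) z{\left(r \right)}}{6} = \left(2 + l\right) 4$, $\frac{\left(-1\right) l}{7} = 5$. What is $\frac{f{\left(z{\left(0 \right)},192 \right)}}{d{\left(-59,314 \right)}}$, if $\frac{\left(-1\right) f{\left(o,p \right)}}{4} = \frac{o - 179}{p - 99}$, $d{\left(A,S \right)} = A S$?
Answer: $\frac{1226}{861459} \approx 0.0014232$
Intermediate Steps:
$l = -35$ ($l = \left(-7\right) 5 = -35$)
$z{\left(r \right)} = 792$ ($z{\left(r \right)} = - 6 \left(2 - 35\right) 4 = - 6 \left(\left(-33\right) 4\right) = \left(-6\right) \left(-132\right) = 792$)
$f{\left(o,p \right)} = - \frac{4 \left(-179 + o\right)}{-99 + p}$ ($f{\left(o,p \right)} = - 4 \frac{o - 179}{p - 99} = - 4 \frac{-179 + o}{-99 + p} = - \frac{4 \left(-179 + o\right)}{-99 + p}$)
$\frac{f{\left(z{\left(0 \right)},192 \right)}}{d{\left(-59,314 \right)}} = \frac{4 \frac{1}{-99 + 192} \left(179 - 792\right)}{\left(-59\right) 314} = \frac{4 \cdot \frac{1}{93} \left(179 - 792\right)}{-18526} = 4 \cdot \frac{1}{93} \left(-613\right) \left(- \frac{1}{18526}\right) = \left(- \frac{2452}{93}\right) \left(- \frac{1}{18526}\right) = \frac{1226}{861459}$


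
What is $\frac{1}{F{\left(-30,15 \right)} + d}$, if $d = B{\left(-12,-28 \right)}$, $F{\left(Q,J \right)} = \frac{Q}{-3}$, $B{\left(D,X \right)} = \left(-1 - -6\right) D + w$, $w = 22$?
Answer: $- \frac{1}{28} \approx -0.035714$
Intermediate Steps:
$B{\left(D,X \right)} = 22 + 5 D$ ($B{\left(D,X \right)} = \left(-1 - -6\right) D + 22 = \left(-1 + 6\right) D + 22 = 5 D + 22 = 22 + 5 D$)
$F{\left(Q,J \right)} = - \frac{Q}{3}$ ($F{\left(Q,J \right)} = Q \left(- \frac{1}{3}\right) = - \frac{Q}{3}$)
$d = -38$ ($d = 22 + 5 \left(-12\right) = 22 - 60 = -38$)
$\frac{1}{F{\left(-30,15 \right)} + d} = \frac{1}{\left(- \frac{1}{3}\right) \left(-30\right) - 38} = \frac{1}{10 - 38} = \frac{1}{-28} = - \frac{1}{28}$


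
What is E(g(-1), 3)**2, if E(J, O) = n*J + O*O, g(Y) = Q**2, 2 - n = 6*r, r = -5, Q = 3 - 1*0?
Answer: 88209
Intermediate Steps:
Q = 3 (Q = 3 + 0 = 3)
n = 32 (n = 2 - 6*(-5) = 2 - 1*(-30) = 2 + 30 = 32)
g(Y) = 9 (g(Y) = 3**2 = 9)
E(J, O) = O**2 + 32*J (E(J, O) = 32*J + O*O = 32*J + O**2 = O**2 + 32*J)
E(g(-1), 3)**2 = (3**2 + 32*9)**2 = (9 + 288)**2 = 297**2 = 88209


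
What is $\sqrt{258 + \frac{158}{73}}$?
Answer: $\frac{4 \sqrt{86651}}{73} \approx 16.13$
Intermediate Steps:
$\sqrt{258 + \frac{158}{73}} = \sqrt{\frac{18992}{73}} = \frac{4 \sqrt{86651}}{73}$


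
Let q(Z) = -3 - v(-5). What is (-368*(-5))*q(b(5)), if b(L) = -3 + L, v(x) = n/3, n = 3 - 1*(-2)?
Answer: -25760/3 ≈ -8586.7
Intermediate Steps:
n = 5 (n = 3 + 2 = 5)
v(x) = 5/3
q(Z) = -14/3 (q(Z) = -3 - 1*5/3 = -3 - 5/3 = -14/3)
(-368*(-5))*q(b(5)) = -368*(-5)*(-14/3) = 1840*(-14/3) = -25760/3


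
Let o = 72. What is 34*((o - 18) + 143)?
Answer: 6698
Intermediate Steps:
34*((o - 18) + 143) = 34*((72 - 18) + 143) = 34*(54 + 143) = 34*197 = 6698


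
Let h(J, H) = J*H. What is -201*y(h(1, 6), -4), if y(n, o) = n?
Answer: -1206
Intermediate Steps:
h(J, H) = H*J
-201*y(h(1, 6), -4) = -1206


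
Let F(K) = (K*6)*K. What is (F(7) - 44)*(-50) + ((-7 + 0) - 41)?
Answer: -12548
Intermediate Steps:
F(K) = 6*K**2 (F(K) = (6*K)*K = 6*K**2)
(F(7) - 44)*(-50) + ((-7 + 0) - 41) = (6*7**2 - 44)*(-50) + ((-7 + 0) - 41) = (6*49 - 44)*(-50) + (-7 - 41) = (294 - 44)*(-50) - 48 = 250*(-50) - 48 = -12500 - 48 = -12548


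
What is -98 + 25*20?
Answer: 402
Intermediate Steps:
-98 + 25*20 = -98 + 500 = 402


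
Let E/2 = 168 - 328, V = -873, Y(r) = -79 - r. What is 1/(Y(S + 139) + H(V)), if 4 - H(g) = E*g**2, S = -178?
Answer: 1/243881244 ≈ 4.1004e-9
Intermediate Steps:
E = -320 (E = 2*(168 - 328) = 2*(-160) = -320)
H(g) = 4 + 320*g**2 (H(g) = 4 - (-320)*g**2 = 4 + 320*g**2)
1/(Y(S + 139) + H(V)) = 1/((-79 - (-178 + 139)) + (4 + 320*(-873)**2)) = 1/((-79 - 1*(-39)) + (4 + 320*762129)) = 1/((-79 + 39) + (4 + 243881280)) = 1/(-40 + 243881284) = 1/243881244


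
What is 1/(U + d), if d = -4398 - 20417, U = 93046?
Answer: 1/68231 ≈ 1.4656e-5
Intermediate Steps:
d = -24815
1/(U + d) = 1/(93046 - 24815) = 1/68231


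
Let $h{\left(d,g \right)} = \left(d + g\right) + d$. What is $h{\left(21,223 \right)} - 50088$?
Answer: $-49823$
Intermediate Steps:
$h{\left(d,g \right)} = g + 2 d$
$h{\left(21,223 \right)} - 50088 = \left(223 + 2 \cdot 21\right) - 50088 = \left(223 + 42\right) - 50088 = 265 - 50088 = -49823$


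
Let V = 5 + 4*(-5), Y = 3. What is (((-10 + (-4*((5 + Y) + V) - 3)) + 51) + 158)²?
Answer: 50176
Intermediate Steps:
V = -15 (V = 5 - 20 = -15)
(((-10 + (-4*((5 + Y) + V) - 3)) + 51) + 158)² = (((-10 + (-4*((5 + 3) - 15) - 3)) + 51) + 158)² = (((-10 + (-4*(8 - 15) - 3)) + 51) + 158)² = (((-10 + (-4*(-7) - 3)) + 51) + 158)² = (((-10 + (28 - 3)) + 51) + 158)² = (((-10 + 25) + 51) + 158)² = ((15 + 51) + 158)² = (66 + 158)² = 224² = 50176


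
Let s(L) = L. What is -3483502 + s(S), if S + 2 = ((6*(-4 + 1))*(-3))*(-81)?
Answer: -3487878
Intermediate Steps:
S = -4376 (S = -2 + ((6*(-4 + 1))*(-3))*(-81) = -2 + ((6*(-3))*(-3))*(-81) = -2 - 18*(-3)*(-81) = -2 + 54*(-81) = -2 - 4374 = -4376)
-3483502 + s(S) = -3483502 - 4376 = -3487878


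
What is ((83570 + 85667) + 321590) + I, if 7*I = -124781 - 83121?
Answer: 3227887/7 ≈ 4.6113e+5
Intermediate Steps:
I = -207902/7 (I = (-124781 - 83121)/7 = (1/7)*(-207902) = -207902/7 ≈ -29700.)
((83570 + 85667) + 321590) + I = ((83570 + 85667) + 321590) - 207902/7 = (169237 + 321590) - 207902/7 = 490827 - 207902/7 = 3227887/7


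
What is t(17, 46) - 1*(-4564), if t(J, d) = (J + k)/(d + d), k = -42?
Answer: 419863/92 ≈ 4563.7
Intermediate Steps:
t(J, d) = (-42 + J)/(2*d) (t(J, d) = (J - 42)/(d + d) = (-42 + J)/((2*d)) = (-42 + J)*(1/(2*d)) = (-42 + J)/(2*d))
t(17, 46) - 1*(-4564) = (½)*(-42 + 17)/46 - 1*(-4564) = (½)*(1/46)*(-25) + 4564 = -25/92 + 4564 = 419863/92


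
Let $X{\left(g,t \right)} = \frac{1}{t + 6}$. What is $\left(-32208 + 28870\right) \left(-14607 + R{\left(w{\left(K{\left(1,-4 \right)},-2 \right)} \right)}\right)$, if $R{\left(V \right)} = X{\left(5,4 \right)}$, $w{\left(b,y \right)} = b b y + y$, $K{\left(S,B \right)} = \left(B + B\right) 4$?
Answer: $\frac{243789161}{5} \approx 4.8758 \cdot 10^{7}$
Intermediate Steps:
$K{\left(S,B \right)} = 8 B$ ($K{\left(S,B \right)} = 2 B 4 = 8 B$)
$w{\left(b,y \right)} = y + y b^{2}$ ($w{\left(b,y \right)} = b^{2} y + y = y b^{2} + y = y + y b^{2}$)
$X{\left(g,t \right)} = \frac{1}{6 + t}$
$R{\left(V \right)} = \frac{1}{10}$ ($R{\left(V \right)} = \frac{1}{6 + 4} = \frac{1}{10}$)
$\left(-32208 + 28870\right) \left(-14607 + R{\left(w{\left(K{\left(1,-4 \right)},-2 \right)} \right)}\right) = \left(-32208 + 28870\right) \left(-14607 + \frac{1}{10}\right) = \left(-3338\right) \left(- \frac{146069}{10}\right) = \frac{243789161}{5}$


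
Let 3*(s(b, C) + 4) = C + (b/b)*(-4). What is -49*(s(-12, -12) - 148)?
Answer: 23128/3 ≈ 7709.3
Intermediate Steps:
s(b, C) = -16/3 + C/3 (s(b, C) = -4 + (C + (b/b)*(-4))/3 = -4 + (C + 1*(-4))/3 = -4 + (C - 4)/3 = -4 + (-4 + C)/3 = -4 + (-4/3 + C/3) = -16/3 + C/3)
-49*(s(-12, -12) - 148) = -49*((-16/3 + (1/3)*(-12)) - 148) = -49*((-16/3 - 4) - 148) = -49*(-28/3 - 148) = -49*(-472/3) = 23128/3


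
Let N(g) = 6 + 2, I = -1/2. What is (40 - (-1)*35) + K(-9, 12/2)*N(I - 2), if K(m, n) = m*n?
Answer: -357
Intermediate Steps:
I = -1/2 (I = -1*1/2 = -1/2 ≈ -0.50000)
N(g) = 8
(40 - (-1)*35) + K(-9, 12/2)*N(I - 2) = (40 - (-1)*35) - 108/2*8 = (40 - 1*(-35)) - 108/2*8 = (40 + 35) - 9*6*8 = 75 - 54*8 = 75 - 432 = -357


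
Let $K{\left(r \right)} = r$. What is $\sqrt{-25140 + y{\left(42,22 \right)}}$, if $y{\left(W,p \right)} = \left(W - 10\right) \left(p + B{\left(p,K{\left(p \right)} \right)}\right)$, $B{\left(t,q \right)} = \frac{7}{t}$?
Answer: $\frac{2 i \sqrt{738881}}{11} \approx 156.29 i$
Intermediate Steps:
$y{\left(W,p \right)} = \left(-10 + W\right) \left(p + \frac{7}{p}\right)$ ($y{\left(W,p \right)} = \left(W - 10\right) \left(p + \frac{7}{p}\right) = \left(-10 + W\right) \left(p + \frac{7}{p}\right)$)
$\sqrt{-25140 + y{\left(42,22 \right)}} = \sqrt{-25140 + \frac{-70 + 7 \cdot 42 + 22^{2} \left(-10 + 42\right)}{22}} = \sqrt{-25140 + \frac{-70 + 294 + 484 \cdot 32}{22}} = \sqrt{-25140 + \frac{-70 + 294 + 15488}{22}} = \sqrt{-25140 + \frac{1}{22} \cdot 15712} = \sqrt{-25140 + \frac{7856}{11}} = \sqrt{- \frac{268684}{11}} = \frac{2 i \sqrt{738881}}{11}$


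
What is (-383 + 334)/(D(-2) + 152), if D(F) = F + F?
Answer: -49/148 ≈ -0.33108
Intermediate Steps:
D(F) = 2*F
(-383 + 334)/(D(-2) + 152) = (-383 + 334)/(2*(-2) + 152) = -49/(-4 + 152) = -49/148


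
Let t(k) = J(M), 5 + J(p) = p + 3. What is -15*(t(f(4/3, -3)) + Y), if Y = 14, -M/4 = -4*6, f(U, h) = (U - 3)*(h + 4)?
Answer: -1620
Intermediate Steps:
f(U, h) = (-3 + U)*(4 + h)
M = 96 (M = -(-16)*6 = -4*(-24) = 96)
J(p) = -2 + p (J(p) = -5 + (p + 3) = -5 + (3 + p) = -2 + p)
t(k) = 94 (t(k) = -2 + 96 = 94)
-15*(t(f(4/3, -3)) + Y) = -15*(94 + 14) = -15*108 = -1620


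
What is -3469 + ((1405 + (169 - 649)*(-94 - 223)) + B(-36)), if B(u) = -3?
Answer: 150093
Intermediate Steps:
-3469 + ((1405 + (169 - 649)*(-94 - 223)) + B(-36)) = -3469 + ((1405 + (169 - 649)*(-94 - 223)) - 3) = -3469 + ((1405 - 480*(-317)) - 3) = -3469 + ((1405 + 152160) - 3) = -3469 + (153565 - 3) = -3469 + 153562 = 150093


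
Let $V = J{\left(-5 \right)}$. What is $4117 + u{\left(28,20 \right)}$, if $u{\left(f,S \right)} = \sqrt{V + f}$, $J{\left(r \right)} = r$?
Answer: $4117 + \sqrt{23} \approx 4121.8$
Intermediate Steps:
$V = -5$
$u{\left(f,S \right)} = \sqrt{-5 + f}$
$4117 + u{\left(28,20 \right)} = 4117 + \sqrt{-5 + 28} = 4117 + \sqrt{23}$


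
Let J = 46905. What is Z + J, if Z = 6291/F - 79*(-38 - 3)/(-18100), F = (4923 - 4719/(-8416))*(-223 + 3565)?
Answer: 6531531521250891533/139250749109300 ≈ 46905.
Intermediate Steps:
F = 69240703977/4208 (F = (4923 - 4719*(-1/8416))*3342 = (4923 + 4719/8416)*3342 = (41436687/8416)*3342 = 69240703977/4208 ≈ 1.6455e+7)
Z = -24865720824967/139250749109300 (Z = 6291/(69240703977/4208) - 79*(-38 - 3)/(-18100) = 6291*(4208/69240703977) - 79*(-41)*(-1/18100) = 2941392/7693411553 + 3239*(-1/18100) = 2941392/7693411553 - 3239/18100 = -24865720824967/139250749109300 ≈ -0.17857)
Z + J = -24865720824967/139250749109300 + 46905 = 6531531521250891533/139250749109300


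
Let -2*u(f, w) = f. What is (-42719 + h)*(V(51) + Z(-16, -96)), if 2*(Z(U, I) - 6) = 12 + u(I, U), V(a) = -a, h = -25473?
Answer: 1022880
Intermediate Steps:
u(f, w) = -f/2
Z(U, I) = 12 - I/4 (Z(U, I) = 6 + (12 - I/2)/2 = 6 + (6 - I/4) = 12 - I/4)
(-42719 + h)*(V(51) + Z(-16, -96)) = (-42719 - 25473)*(-1*51 + (12 - ¼*(-96))) = -68192*(-51 + (12 + 24)) = -68192*(-51 + 36) = -68192*(-15) = 1022880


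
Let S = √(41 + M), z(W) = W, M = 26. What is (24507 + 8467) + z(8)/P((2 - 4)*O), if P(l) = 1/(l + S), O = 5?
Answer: 32894 + 8*√67 ≈ 32960.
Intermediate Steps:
S = √67 (S = √(41 + 26) = √67 ≈ 8.1853)
P(l) = 1/(l + √67)
(24507 + 8467) + z(8)/P((2 - 4)*O) = (24507 + 8467) + 8/(1/((2 - 4)*5 + √67)) = 32974 + 8/(1/(-2*5 + √67)) = 32974 + 8/(1/(-10 + √67)) = 32974 + 8*(-10 + √67) = 32974 + (-80 + 8*√67) = 32894 + 8*√67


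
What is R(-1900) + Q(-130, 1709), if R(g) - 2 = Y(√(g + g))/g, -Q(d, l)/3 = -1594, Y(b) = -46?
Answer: 4544823/950 ≈ 4784.0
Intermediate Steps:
Q(d, l) = 4782 (Q(d, l) = -3*(-1594) = 4782)
R(g) = 2 - 46/g
R(-1900) + Q(-130, 1709) = (2 - 46/(-1900)) + 4782 = (2 - 46*(-1/1900)) + 4782 = (2 + 23/950) + 4782 = 1923/950 + 4782 = 4544823/950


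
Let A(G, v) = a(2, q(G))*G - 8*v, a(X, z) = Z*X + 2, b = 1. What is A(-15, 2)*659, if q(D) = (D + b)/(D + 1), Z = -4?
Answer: 48766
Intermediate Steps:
q(D) = 1 (q(D) = (D + 1)/(D + 1) = (1 + D)/(1 + D) = 1)
a(X, z) = 2 - 4*X (a(X, z) = -4*X + 2 = 2 - 4*X)
A(G, v) = -8*v - 6*G (A(G, v) = (2 - 4*2)*G - 8*v = (2 - 8)*G - 8*v = -6*G - 8*v = -8*v - 6*G)
A(-15, 2)*659 = (-8*2 - 6*(-15))*659 = (-16 + 90)*659 = 74*659 = 48766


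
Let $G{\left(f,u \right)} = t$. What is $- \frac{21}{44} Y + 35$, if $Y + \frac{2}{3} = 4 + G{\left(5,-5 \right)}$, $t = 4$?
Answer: $\frac{63}{2} \approx 31.5$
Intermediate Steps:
$G{\left(f,u \right)} = 4$
$Y = \frac{22}{3}$ ($Y = - \frac{2}{3} + \left(4 + 4\right) = - \frac{2}{3} + 8 = \frac{22}{3} \approx 7.3333$)
$- \frac{21}{44} Y + 35 = - \frac{21}{44} \cdot \frac{22}{3} + 35 = \left(-21\right) \frac{1}{44} \cdot \frac{22}{3} + 35 = \left(- \frac{21}{44}\right) \frac{22}{3} + 35 = - \frac{7}{2} + 35 = \frac{63}{2}$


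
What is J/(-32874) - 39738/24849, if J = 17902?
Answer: -32429515/15127519 ≈ -2.1437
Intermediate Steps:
J/(-32874) - 39738/24849 = 17902/(-32874) - 39738/24849 = 17902*(-1/32874) - 39738*1/24849 = -8951/16437 - 13246/8283 = -32429515/15127519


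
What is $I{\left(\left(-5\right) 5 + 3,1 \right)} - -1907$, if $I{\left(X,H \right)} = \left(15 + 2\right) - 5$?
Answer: $1919$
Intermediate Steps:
$I{\left(X,H \right)} = 12$ ($I{\left(X,H \right)} = 17 - 5 = 12$)
$I{\left(\left(-5\right) 5 + 3,1 \right)} - -1907 = 12 - -1907 = 12 + 1907 = 1919$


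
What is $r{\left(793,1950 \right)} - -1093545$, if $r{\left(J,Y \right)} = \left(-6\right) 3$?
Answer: $1093527$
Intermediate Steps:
$r{\left(J,Y \right)} = -18$
$r{\left(793,1950 \right)} - -1093545 = -18 - -1093545 = -18 + 1093545 = 1093527$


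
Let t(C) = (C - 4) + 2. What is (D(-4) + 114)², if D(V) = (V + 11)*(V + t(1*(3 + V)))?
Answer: 4225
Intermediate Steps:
t(C) = -2 + C (t(C) = (-4 + C) + 2 = -2 + C)
D(V) = (1 + 2*V)*(11 + V) (D(V) = (V + 11)*(V + (-2 + 1*(3 + V))) = (11 + V)*(V + (-2 + (3 + V))) = (11 + V)*(V + (1 + V)) = (11 + V)*(1 + 2*V) = (1 + 2*V)*(11 + V))
(D(-4) + 114)² = ((11 + 2*(-4)² + 23*(-4)) + 114)² = ((11 + 2*16 - 92) + 114)² = ((11 + 32 - 92) + 114)² = (-49 + 114)² = 65² = 4225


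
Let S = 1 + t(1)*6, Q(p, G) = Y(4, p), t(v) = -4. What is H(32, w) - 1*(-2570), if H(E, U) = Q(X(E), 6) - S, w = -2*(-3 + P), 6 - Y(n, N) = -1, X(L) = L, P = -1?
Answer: 2600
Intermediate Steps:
Y(n, N) = 7 (Y(n, N) = 6 - 1*(-1) = 6 + 1 = 7)
Q(p, G) = 7
S = -23 (S = 1 - 4*6 = 1 - 24 = -23)
w = 8 (w = -2*(-3 - 1) = -2*(-4) = 8)
H(E, U) = 30 (H(E, U) = 7 - 1*(-23) = 7 + 23 = 30)
H(32, w) - 1*(-2570) = 30 - 1*(-2570) = 30 + 2570 = 2600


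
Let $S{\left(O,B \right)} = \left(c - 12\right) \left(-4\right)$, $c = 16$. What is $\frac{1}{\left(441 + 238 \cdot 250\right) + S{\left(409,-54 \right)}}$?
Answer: $\frac{1}{59925} \approx 1.6688 \cdot 10^{-5}$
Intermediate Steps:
$S{\left(O,B \right)} = -16$ ($S{\left(O,B \right)} = \left(16 - 12\right) \left(-4\right) = 4 \left(-4\right) = -16$)
$\frac{1}{\left(441 + 238 \cdot 250\right) + S{\left(409,-54 \right)}} = \frac{1}{\left(441 + 238 \cdot 250\right) - 16} = \frac{1}{\left(441 + 59500\right) - 16} = \frac{1}{59941 - 16} = \frac{1}{59925}$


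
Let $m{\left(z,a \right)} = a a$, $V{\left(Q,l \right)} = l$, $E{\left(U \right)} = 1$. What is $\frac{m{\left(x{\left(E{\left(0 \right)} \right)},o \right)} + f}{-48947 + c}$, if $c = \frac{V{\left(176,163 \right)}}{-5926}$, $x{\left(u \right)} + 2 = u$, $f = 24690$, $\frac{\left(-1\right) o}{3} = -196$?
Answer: $- \frac{731730628}{96686695} \approx -7.5681$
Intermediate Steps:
$o = 588$ ($o = \left(-3\right) \left(-196\right) = 588$)
$x{\left(u \right)} = -2 + u$
$m{\left(z,a \right)} = a^{2}$
$c = - \frac{163}{5926}$ ($c = \frac{163}{-5926} = 163 \left(- \frac{1}{5926}\right) = - \frac{163}{5926} \approx -0.027506$)
$\frac{m{\left(x{\left(E{\left(0 \right)} \right)},o \right)} + f}{-48947 + c} = \frac{588^{2} + 24690}{-48947 - \frac{163}{5926}} = \frac{345744 + 24690}{- \frac{290060085}{5926}} = 370434 \left(- \frac{5926}{290060085}\right) = - \frac{731730628}{96686695}$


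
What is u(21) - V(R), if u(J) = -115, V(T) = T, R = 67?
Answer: -182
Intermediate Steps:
u(21) - V(R) = -115 - 1*67 = -115 - 67 = -182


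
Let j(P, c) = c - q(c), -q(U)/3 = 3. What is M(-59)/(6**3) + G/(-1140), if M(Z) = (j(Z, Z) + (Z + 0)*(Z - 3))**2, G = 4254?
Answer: 309150377/5130 ≈ 60263.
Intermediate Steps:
q(U) = -9 (q(U) = -3*3 = -9)
j(P, c) = 9 + c (j(P, c) = c - 1*(-9) = c + 9 = 9 + c)
M(Z) = (9 + Z + Z*(-3 + Z))**2 (M(Z) = ((9 + Z) + (Z + 0)*(Z - 3))**2 = ((9 + Z) + Z*(-3 + Z))**2 = (9 + Z + Z*(-3 + Z))**2)
M(-59)/(6**3) + G/(-1140) = (9 + (-59)**2 - 2*(-59))**2/(6**3) + 4254/(-1140) = (9 + 3481 + 118)**2/216 + 4254*(-1/1140) = 3608**2*(1/216) - 709/190 = 13017664*(1/216) - 709/190 = 1627208/27 - 709/190 = 309150377/5130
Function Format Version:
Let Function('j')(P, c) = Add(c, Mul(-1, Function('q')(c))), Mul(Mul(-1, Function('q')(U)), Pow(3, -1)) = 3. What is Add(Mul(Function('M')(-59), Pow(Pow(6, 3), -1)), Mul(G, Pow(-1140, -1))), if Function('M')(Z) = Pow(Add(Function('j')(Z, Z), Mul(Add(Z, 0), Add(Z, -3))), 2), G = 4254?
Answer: Rational(309150377, 5130) ≈ 60263.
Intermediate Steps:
Function('q')(U) = -9 (Function('q')(U) = Mul(-3, 3) = -9)
Function('j')(P, c) = Add(9, c) (Function('j')(P, c) = Add(c, Mul(-1, -9)) = Add(c, 9) = Add(9, c))
Function('M')(Z) = Pow(Add(9, Z, Mul(Z, Add(-3, Z))), 2) (Function('M')(Z) = Pow(Add(Add(9, Z), Mul(Add(Z, 0), Add(Z, -3))), 2) = Pow(Add(Add(9, Z), Mul(Z, Add(-3, Z))), 2) = Pow(Add(9, Z, Mul(Z, Add(-3, Z))), 2))
Add(Mul(Function('M')(-59), Pow(Pow(6, 3), -1)), Mul(G, Pow(-1140, -1))) = Add(Mul(Pow(Add(9, Pow(-59, 2), Mul(-2, -59)), 2), Pow(Pow(6, 3), -1)), Mul(4254, Pow(-1140, -1))) = Add(Mul(Pow(Add(9, 3481, 118), 2), Pow(216, -1)), Mul(4254, Rational(-1, 1140))) = Add(Mul(Pow(3608, 2), Rational(1, 216)), Rational(-709, 190)) = Add(Mul(13017664, Rational(1, 216)), Rational(-709, 190)) = Add(Rational(1627208, 27), Rational(-709, 190)) = Rational(309150377, 5130)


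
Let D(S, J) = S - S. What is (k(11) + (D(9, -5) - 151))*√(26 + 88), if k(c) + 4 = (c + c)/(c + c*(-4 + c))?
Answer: -619*√114/4 ≈ -1652.3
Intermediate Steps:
D(S, J) = 0
k(c) = -4 + 2*c/(c + c*(-4 + c)) (k(c) = -4 + (c + c)/(c + c*(-4 + c)) = -4 + (2*c)/(c + c*(-4 + c)) = -4 + 2*c/(c + c*(-4 + c)))
(k(11) + (D(9, -5) - 151))*√(26 + 88) = (2*(7 - 2*11)/(-3 + 11) + (0 - 151))*√(26 + 88) = (2*(7 - 22)/8 - 151)*√114 = (2*(⅛)*(-15) - 151)*√114 = (-15/4 - 151)*√114 = -619*√114/4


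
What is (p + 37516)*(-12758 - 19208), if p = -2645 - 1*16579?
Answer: -584722072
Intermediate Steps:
p = -19224 (p = -2645 - 16579 = -19224)
(p + 37516)*(-12758 - 19208) = (-19224 + 37516)*(-12758 - 19208) = 18292*(-31966) = -584722072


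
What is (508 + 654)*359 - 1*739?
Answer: 416419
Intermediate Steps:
(508 + 654)*359 - 1*739 = 1162*359 - 739 = 417158 - 739 = 416419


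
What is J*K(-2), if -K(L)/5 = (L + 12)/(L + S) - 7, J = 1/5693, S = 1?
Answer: 85/5693 ≈ 0.014931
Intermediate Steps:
J = 1/5693 ≈ 0.00017565
K(L) = 35 - 5*(12 + L)/(1 + L) (K(L) = -5*((L + 12)/(L + 1) - 7) = -5*((12 + L)/(1 + L) - 7) = -5*(-7 + (12 + L)/(1 + L)) = 35 - 5*(12 + L)/(1 + L))
J*K(-2) = (5*(-5 + 6*(-2))/(1 - 2))/5693 = (5*(-5 - 12)/(-1))/5693 = (5*(-1)*(-17))/5693 = (1/5693)*85 = 85/5693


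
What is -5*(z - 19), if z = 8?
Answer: 55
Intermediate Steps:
-5*(z - 19) = -5*(8 - 19) = -5*(-11) = 55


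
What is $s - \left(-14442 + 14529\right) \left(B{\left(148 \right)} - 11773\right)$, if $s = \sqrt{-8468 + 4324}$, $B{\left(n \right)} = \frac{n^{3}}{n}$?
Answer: $-881397 + 4 i \sqrt{259} \approx -8.814 \cdot 10^{5} + 64.374 i$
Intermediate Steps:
$B{\left(n \right)} = n^{2}$
$s = 4 i \sqrt{259}$ ($s = \sqrt{-4144} = 4 i \sqrt{259} \approx 64.374 i$)
$s - \left(-14442 + 14529\right) \left(B{\left(148 \right)} - 11773\right) = 4 i \sqrt{259} - \left(-14442 + 14529\right) \left(148^{2} - 11773\right) = 4 i \sqrt{259} - 87 \left(21904 - 11773\right) = 4 i \sqrt{259} - 87 \cdot 10131 = 4 i \sqrt{259} - 881397 = -881397 + 4 i \sqrt{259}$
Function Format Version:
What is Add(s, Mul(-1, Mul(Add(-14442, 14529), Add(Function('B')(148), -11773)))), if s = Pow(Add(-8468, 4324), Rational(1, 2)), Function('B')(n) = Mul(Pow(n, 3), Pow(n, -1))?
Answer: Add(-881397, Mul(4, I, Pow(259, Rational(1, 2)))) ≈ Add(-8.8140e+5, Mul(64.374, I))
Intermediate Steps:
Function('B')(n) = Pow(n, 2)
s = Mul(4, I, Pow(259, Rational(1, 2))) (s = Pow(-4144, Rational(1, 2)) = Mul(4, I, Pow(259, Rational(1, 2))) ≈ Mul(64.374, I))
Add(s, Mul(-1, Mul(Add(-14442, 14529), Add(Function('B')(148), -11773)))) = Add(Mul(4, I, Pow(259, Rational(1, 2))), Mul(-1, Mul(Add(-14442, 14529), Add(Pow(148, 2), -11773)))) = Add(Mul(4, I, Pow(259, Rational(1, 2))), Mul(-1, Mul(87, Add(21904, -11773)))) = Add(Mul(4, I, Pow(259, Rational(1, 2))), Mul(-1, Mul(87, 10131))) = Add(Mul(4, I, Pow(259, Rational(1, 2))), Mul(-1, 881397)) = Add(Mul(4, I, Pow(259, Rational(1, 2))), -881397) = Add(-881397, Mul(4, I, Pow(259, Rational(1, 2))))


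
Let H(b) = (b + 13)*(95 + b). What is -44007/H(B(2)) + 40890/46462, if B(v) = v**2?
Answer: -329305894/13032591 ≈ -25.268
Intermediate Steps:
H(b) = (13 + b)*(95 + b)
-44007/H(B(2)) + 40890/46462 = -44007/(1235 + (2**2)**2 + 108*2**2) + 40890/46462 = -44007/(1235 + 4**2 + 108*4) + 40890*(1/46462) = -44007/(1235 + 16 + 432) + 20445/23231 = -44007/1683 + 20445/23231 = -44007*1/1683 + 20445/23231 = -14669/561 + 20445/23231 = -329305894/13032591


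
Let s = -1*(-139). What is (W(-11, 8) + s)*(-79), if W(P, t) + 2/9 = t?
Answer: -104359/9 ≈ -11595.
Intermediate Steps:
s = 139
W(P, t) = -2/9 + t
(W(-11, 8) + s)*(-79) = ((-2/9 + 8) + 139)*(-79) = (70/9 + 139)*(-79) = (1321/9)*(-79) = -104359/9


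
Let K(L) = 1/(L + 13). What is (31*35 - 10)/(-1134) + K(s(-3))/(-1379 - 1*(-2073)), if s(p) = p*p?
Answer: -8205983/8656956 ≈ -0.94791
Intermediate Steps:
s(p) = p²
K(L) = 1/(13 + L)
(31*35 - 10)/(-1134) + K(s(-3))/(-1379 - 1*(-2073)) = (31*35 - 10)/(-1134) + 1/((13 + (-3)²)*(-1379 - 1*(-2073))) = (1085 - 10)*(-1/1134) + 1/((13 + 9)*(-1379 + 2073)) = 1075*(-1/1134) + 1/(22*694) = -1075/1134 + (1/22)*(1/694) = -1075/1134 + 1/15268 = -8205983/8656956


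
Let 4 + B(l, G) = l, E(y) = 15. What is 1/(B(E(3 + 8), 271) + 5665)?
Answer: 1/5676 ≈ 0.00017618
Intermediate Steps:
B(l, G) = -4 + l
1/(B(E(3 + 8), 271) + 5665) = 1/((-4 + 15) + 5665) = 1/(11 + 5665) = 1/5676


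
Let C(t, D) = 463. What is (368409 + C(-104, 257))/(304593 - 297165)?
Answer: 92218/1857 ≈ 49.660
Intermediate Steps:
(368409 + C(-104, 257))/(304593 - 297165) = (368409 + 463)/(304593 - 297165) = 368872/7428 = 368872*(1/7428) = 92218/1857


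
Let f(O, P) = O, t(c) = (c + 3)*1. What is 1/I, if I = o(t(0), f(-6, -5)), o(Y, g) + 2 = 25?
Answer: 1/23 ≈ 0.043478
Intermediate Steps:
t(c) = 3 + c (t(c) = (3 + c)*1 = 3 + c)
o(Y, g) = 23 (o(Y, g) = -2 + 25 = 23)
I = 23
1/I = 1/23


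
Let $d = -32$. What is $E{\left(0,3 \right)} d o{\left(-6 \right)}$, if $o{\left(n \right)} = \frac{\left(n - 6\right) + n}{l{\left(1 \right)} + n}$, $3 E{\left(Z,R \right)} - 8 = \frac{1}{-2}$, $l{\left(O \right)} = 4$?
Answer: $-720$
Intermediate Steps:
$E{\left(Z,R \right)} = \frac{5}{2}$ ($E{\left(Z,R \right)} = \frac{8}{3} + \frac{1}{3 \left(-2\right)} = \frac{8}{3} + \frac{1}{3} \left(- \frac{1}{2}\right) = \frac{8}{3} - \frac{1}{6} = \frac{5}{2}$)
$o{\left(n \right)} = \frac{-6 + 2 n}{4 + n}$ ($o{\left(n \right)} = \frac{\left(n - 6\right) + n}{4 + n} = \frac{\left(-6 + n\right) + n}{4 + n} = \frac{-6 + 2 n}{4 + n}$)
$E{\left(0,3 \right)} d o{\left(-6 \right)} = \frac{5}{2} \left(-32\right) \frac{2 \left(-3 - 6\right)}{4 - 6} = - 80 \cdot 2 \frac{1}{-2} \left(-9\right) = - 80 \cdot 2 \left(- \frac{1}{2}\right) \left(-9\right) = \left(-80\right) 9 = -720$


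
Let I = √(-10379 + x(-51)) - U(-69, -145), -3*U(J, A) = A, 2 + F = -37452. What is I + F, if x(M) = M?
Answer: -112507/3 + I*√10430 ≈ -37502.0 + 102.13*I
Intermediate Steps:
F = -37454 (F = -2 - 37452 = -37454)
U(J, A) = -A/3
I = -145/3 + I*√10430 (I = √(-10379 - 51) - (-1)*(-145)/3 = √(-10430) - 1*145/3 = I*√10430 - 145/3 = -145/3 + I*√10430 ≈ -48.333 + 102.13*I)
I + F = (-145/3 + I*√10430) - 37454 = -112507/3 + I*√10430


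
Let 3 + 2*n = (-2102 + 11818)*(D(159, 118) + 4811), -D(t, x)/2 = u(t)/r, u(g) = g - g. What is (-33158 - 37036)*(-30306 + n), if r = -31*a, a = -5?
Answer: -1638435391917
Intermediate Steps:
u(g) = 0
r = 155 (r = -31*(-5) = 155)
D(t, x) = 0 (D(t, x) = -0/155 = -2*0 = 0)
n = 46743673/2 (n = -3/2 + ((-2102 + 11818)*(0 + 4811))/2 = -3/2 + (9716*4811)/2 = -3/2 + (½)*46743676 = -3/2 + 23371838 = 46743673/2 ≈ 2.3372e+7)
(-33158 - 37036)*(-30306 + n) = (-33158 - 37036)*(-30306 + 46743673/2) = -70194*46683061/2 = -1638435391917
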